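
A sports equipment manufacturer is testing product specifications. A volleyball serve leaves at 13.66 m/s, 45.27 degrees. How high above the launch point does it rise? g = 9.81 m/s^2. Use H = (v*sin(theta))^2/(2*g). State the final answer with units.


H = (v*sin(theta))^2 / (2*g)
vy = v*sin(theta) = 13.66 * sin(45.27 deg) = 9.7045 m/s
H = vy^2 / (2*g) = 94.1771 / (2*9.81)
H = 94.1771 / 19.62 = 4.8001 m

4.8001 m


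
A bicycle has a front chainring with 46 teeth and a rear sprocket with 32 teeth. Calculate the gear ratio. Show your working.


GR = front_teeth / rear_teeth
GR = 46 / 32
GR = 1.4375

1.4375


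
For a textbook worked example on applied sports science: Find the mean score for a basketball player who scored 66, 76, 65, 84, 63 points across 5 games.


Average = sum / n
Sum = 354
Average = 354 / 5 = 70.8

70.8


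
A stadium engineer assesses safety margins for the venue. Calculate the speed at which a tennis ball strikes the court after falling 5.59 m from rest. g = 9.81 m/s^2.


v = sqrt(2 * g * h)
v = sqrt(2 * 9.81 * 5.59)
v = sqrt(109.6758) = 10.4726 m/s

10.4726 m/s


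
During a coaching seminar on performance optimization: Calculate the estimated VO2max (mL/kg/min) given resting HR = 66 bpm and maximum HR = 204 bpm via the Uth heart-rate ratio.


VO2max = 15.3 * HRmax / HRrest
VO2max = 15.3 * 204 / 66
VO2max = 3121.2 / 66 = 47.2909 mL/kg/min

47.2909 mL/kg/min


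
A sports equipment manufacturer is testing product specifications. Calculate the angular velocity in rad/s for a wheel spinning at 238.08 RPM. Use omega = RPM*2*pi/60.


omega = RPM * 2 * pi / 60
omega = 238.08 * 2 * 3.14159 / 60
omega = 1495.9008 / 60 = 24.9317 rad/s

24.9317 rad/s


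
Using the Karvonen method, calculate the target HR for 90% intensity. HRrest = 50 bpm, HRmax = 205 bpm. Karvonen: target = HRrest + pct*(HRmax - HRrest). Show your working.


Target = HRrest + pct*(HRmax - HRrest)
Heart rate reserve = HRmax - HRrest = 205 - 50 = 155 bpm
Fraction = 90% = 0.9
Target = 50 + 0.9 * 155
Target = 50 + 139.5 = 189.5 bpm

189.5 bpm


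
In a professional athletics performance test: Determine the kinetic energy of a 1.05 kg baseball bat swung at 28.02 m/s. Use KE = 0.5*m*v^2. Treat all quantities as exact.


KE = 0.5 * m * v^2
KE = 0.5 * 1.05 * 28.02^2
KE = 0.5 * 1.05 * 785.1204 = 412.1882 J

412.1882 J


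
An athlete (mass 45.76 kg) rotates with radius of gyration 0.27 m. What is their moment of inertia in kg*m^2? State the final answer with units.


I = m * k^2
I = 45.76 * 0.27^2
I = 45.76 * 0.0729 = 3.3359 kg*m^2

3.3359 kg*m^2


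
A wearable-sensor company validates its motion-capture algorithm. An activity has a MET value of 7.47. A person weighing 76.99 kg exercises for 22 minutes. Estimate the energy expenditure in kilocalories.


kcal = MET * mass * time_hr
Convert time: 22 min = 0.3667 hr
kcal = 7.47 * 76.99 * 0.3667
kcal = 210.8756 kcal

210.8756 kcal


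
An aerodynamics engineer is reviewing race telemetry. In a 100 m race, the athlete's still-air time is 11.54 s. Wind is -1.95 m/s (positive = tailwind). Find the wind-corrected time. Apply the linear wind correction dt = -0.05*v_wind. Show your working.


dt = -0.05 * v_wind = -0.05 * -1.95 = 0.0975 s
t_corrected = t_still + dt = 11.54 + (0.0975)
t_corrected = 11.6375 s

11.6375 s


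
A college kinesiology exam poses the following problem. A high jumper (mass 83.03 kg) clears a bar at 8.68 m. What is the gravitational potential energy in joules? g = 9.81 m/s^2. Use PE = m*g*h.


PE = m * g * h
PE = 83.03 * 9.81 * 8.68
PE = 814.5243 * 8.68 = 7070.0709 J

7070.0709 J


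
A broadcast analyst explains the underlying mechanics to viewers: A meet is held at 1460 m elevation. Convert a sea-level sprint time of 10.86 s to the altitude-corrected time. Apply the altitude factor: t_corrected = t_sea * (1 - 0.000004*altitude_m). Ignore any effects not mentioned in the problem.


Correction factor = 1 - 0.000004 * 1460 = 0.99416
t_corrected = t_sea * factor = 10.86 * 0.99416
t_corrected = 10.7966 s

10.7966 s


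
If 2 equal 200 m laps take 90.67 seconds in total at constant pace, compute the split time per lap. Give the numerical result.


Split time = total_time / n_laps = 90.67 / 2
Split time = 45.335 s per lap

45.335 s


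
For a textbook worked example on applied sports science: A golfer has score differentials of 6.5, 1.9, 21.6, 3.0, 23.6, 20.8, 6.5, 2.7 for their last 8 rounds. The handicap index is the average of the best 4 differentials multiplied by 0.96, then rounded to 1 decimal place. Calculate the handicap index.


All differentials: 6.5, 1.9, 21.6, 3.0, 23.6, 20.8, 6.5, 2.7
Sorted: 1.9, 2.7, 3.0, 6.5, 6.5, 20.8, 21.6, 23.6
Best 4: 1.9, 2.7, 3.0, 6.5
Average of best = 14.1 / 4 = 3.525
Raw index = 3.525 * 0.96 = 3.384
Handicap index = round(3.384, 1) = 3.4

3.4


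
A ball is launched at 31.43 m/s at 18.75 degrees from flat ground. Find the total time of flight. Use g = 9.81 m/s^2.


T = 2*v*sin(theta)/g
sin(theta) = sin(18.75 deg) = 0.3214
T = 2*31.43*0.3214 / 9.81
T = 20.2057 / 9.81 = 2.0597 s

2.0597 s


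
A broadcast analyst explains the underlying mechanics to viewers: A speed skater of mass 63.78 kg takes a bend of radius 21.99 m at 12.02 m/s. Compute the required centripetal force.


Fc = m * v^2 / r
v^2 = 12.02^2 = 144.4804
Fc = 63.78 * 144.4804 / 21.99
Fc = 9214.9599 / 21.99 = 419.0523 N

419.0523 N


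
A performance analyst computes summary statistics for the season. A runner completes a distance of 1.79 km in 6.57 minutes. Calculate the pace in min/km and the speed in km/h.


Pace = time / distance = 6.57 min / 1.79 km = 3.6704 min/km
Speed = distance / time_in_hours = 1.79 / 0.1095 hr
Speed = 16.347 km/h

3.6704 min/km, 16.347 km/h


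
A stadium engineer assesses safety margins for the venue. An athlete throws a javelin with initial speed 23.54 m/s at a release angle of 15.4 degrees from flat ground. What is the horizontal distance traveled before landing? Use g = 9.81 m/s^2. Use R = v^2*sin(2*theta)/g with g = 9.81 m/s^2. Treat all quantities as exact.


R = v^2 * sin(2*theta) / g
Convert angle to radians: theta = 15.4 deg = 0.2688 rad
sin(2*theta) = sin(0.5376) = 0.512
R = 23.54^2 * 0.512 / 9.81
R = 554.1316 * 0.512 / 9.81 = 28.9235 m

28.9235 m


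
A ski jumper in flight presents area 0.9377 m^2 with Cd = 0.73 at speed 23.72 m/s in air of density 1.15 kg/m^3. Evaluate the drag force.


Fd = 0.5 * Cd * rho * A * v^2
Fd = 0.5 * 0.73 * 1.15 * 0.9377 * 23.72^2
v^2 = 562.6384
Fd = 0.5 * 0.73 * 1.15 * 0.9377 * 562.6384 = 221.4542 N

221.4542 N


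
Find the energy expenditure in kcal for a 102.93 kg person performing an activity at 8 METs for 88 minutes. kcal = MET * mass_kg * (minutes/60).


kcal = MET * mass * time_hr
Convert time: 88 min = 1.4667 hr
kcal = 8 * 102.93 * 1.4667
kcal = 1207.712 kcal

1207.712 kcal


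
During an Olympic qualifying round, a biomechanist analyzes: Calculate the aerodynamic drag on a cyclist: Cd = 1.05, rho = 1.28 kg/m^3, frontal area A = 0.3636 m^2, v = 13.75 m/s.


Fd = 0.5 * Cd * rho * A * v^2
Fd = 0.5 * 1.05 * 1.28 * 0.3636 * 13.75^2
v^2 = 189.0625
Fd = 0.5 * 1.05 * 1.28 * 0.3636 * 189.0625 = 46.1954 N

46.1954 N


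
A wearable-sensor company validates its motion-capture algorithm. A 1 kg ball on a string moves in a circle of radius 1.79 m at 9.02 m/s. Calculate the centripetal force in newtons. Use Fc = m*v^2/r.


Fc = m * v^2 / r
v^2 = 9.02^2 = 81.3604
Fc = 1 * 81.3604 / 1.79
Fc = 81.3604 / 1.79 = 45.4527 N

45.4527 N


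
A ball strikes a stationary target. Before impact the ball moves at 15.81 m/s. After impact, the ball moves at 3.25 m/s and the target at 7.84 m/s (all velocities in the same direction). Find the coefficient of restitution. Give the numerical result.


e = (v2_after - v1_after) / (v1_before - v2_before)
Numerator = 7.84 - 3.25 = 4.59
Denominator = 15.81 - 0 = 15.81
e = 4.59 / 15.81 = 0.2903

0.2903


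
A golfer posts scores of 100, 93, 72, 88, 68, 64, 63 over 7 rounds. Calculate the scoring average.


Average = sum / n
Sum = 548
Average = 548 / 7 = 78.2857

78.2857


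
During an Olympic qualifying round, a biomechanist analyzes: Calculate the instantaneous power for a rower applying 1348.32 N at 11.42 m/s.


P = F * v
P = 1348.32 * 11.42
P = 15397.8144 W

15397.8144 W


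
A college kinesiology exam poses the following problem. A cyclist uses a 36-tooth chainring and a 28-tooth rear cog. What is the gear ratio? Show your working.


GR = front_teeth / rear_teeth
GR = 36 / 28
GR = 1.2857

1.2857


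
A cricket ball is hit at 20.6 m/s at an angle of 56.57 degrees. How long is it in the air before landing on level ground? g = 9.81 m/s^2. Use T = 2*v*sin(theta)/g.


T = 2*v*sin(theta)/g
sin(theta) = sin(56.57 deg) = 0.8346
T = 2*20.6*0.8346 / 9.81
T = 34.3839 / 9.81 = 3.505 s

3.505 s


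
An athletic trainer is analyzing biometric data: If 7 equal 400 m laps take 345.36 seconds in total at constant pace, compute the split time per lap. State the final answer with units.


Split time = total_time / n_laps = 345.36 / 7
Split time = 49.3371 s per lap

49.3371 s


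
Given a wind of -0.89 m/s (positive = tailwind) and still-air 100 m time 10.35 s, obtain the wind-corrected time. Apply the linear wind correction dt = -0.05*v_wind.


dt = -0.05 * v_wind = -0.05 * -0.89 = 0.0445 s
t_corrected = t_still + dt = 10.35 + (0.0445)
t_corrected = 10.3945 s

10.3945 s


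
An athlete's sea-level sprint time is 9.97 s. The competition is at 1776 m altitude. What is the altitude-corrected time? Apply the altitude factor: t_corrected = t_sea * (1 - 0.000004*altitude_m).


Correction factor = 1 - 0.000004 * 1776 = 0.992896
t_corrected = t_sea * factor = 9.97 * 0.992896
t_corrected = 9.8992 s

9.8992 s


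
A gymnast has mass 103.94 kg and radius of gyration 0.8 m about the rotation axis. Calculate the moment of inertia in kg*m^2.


I = m * k^2
I = 103.94 * 0.8^2
I = 103.94 * 0.64 = 66.5216 kg*m^2

66.5216 kg*m^2


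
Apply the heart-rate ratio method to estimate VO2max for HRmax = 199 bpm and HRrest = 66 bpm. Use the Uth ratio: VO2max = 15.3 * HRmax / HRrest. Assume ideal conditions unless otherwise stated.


VO2max = 15.3 * HRmax / HRrest
VO2max = 15.3 * 199 / 66
VO2max = 3044.7 / 66 = 46.1318 mL/kg/min

46.1318 mL/kg/min


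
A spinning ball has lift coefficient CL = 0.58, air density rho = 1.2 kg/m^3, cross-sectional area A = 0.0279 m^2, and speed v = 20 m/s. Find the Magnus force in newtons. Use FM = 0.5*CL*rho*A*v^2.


FM = 0.5 * CL * rho * A * v^2
FM = 0.5 * 0.58 * 1.2 * 0.0279 * 20^2
v^2 = 400
FM = 0.5 * 0.58 * 1.2 * 0.0279 * 400 = 3.8837 N

3.8837 N


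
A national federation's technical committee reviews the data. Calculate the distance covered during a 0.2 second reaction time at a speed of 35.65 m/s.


d = v * t
d = 35.65 * 0.2
d = 7.13 m

7.13 m


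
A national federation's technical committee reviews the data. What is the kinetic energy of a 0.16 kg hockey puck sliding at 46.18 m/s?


KE = 0.5 * m * v^2
KE = 0.5 * 0.16 * 46.18^2
KE = 0.5 * 0.16 * 2132.5924 = 170.6074 J

170.6074 J


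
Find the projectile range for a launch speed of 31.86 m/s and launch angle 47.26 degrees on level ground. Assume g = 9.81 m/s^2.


R = v^2 * sin(2*theta) / g
Convert angle to radians: theta = 47.26 deg = 0.8248 rad
sin(2*theta) = sin(1.6497) = 0.9969
R = 31.86^2 * 0.9969 / 9.81
R = 1015.0596 * 0.9969 / 9.81 = 103.1501 m

103.1501 m


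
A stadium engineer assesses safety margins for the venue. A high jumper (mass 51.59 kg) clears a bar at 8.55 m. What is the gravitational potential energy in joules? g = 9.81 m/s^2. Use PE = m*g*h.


PE = m * g * h
PE = 51.59 * 9.81 * 8.55
PE = 506.0979 * 8.55 = 4327.137 J

4327.137 J


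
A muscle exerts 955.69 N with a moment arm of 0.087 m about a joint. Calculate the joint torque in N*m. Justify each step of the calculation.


tau = F * d
tau = 955.69 * 0.087
tau = 83.145 N*m

83.145 N*m


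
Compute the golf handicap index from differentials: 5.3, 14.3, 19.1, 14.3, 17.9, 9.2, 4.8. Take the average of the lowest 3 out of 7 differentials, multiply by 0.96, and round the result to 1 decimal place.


All differentials: 5.3, 14.3, 19.1, 14.3, 17.9, 9.2, 4.8
Sorted: 4.8, 5.3, 9.2, 14.3, 14.3, 17.9, 19.1
Best 3: 4.8, 5.3, 9.2
Average of best = 19.3 / 3 = 6.4333
Raw index = 6.4333 * 0.96 = 6.176
Handicap index = round(6.176, 1) = 6.2

6.2


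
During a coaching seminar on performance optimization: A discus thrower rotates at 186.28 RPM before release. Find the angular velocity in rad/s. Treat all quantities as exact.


omega = RPM * 2 * pi / 60
omega = 186.28 * 2 * 3.14159 / 60
omega = 1170.4318 / 60 = 19.5072 rad/s

19.5072 rad/s


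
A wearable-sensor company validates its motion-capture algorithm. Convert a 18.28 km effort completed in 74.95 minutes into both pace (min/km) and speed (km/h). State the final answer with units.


Pace = time / distance = 74.95 min / 18.28 km = 4.1001 min/km
Speed = distance / time_in_hours = 18.28 / 1.2492 hr
Speed = 14.6338 km/h

4.1001 min/km, 14.6338 km/h


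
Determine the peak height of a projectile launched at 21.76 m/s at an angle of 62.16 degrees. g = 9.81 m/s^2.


H = (v*sin(theta))^2 / (2*g)
vy = v*sin(theta) = 21.76 * sin(62.16 deg) = 19.2414 m/s
H = vy^2 / (2*g) = 370.2312 / (2*9.81)
H = 370.2312 / 19.62 = 18.8701 m

18.8701 m


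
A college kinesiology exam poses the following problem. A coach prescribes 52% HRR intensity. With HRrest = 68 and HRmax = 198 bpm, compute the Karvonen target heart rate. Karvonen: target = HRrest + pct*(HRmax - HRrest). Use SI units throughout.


Target = HRrest + pct*(HRmax - HRrest)
Heart rate reserve = HRmax - HRrest = 198 - 68 = 130 bpm
Fraction = 52% = 0.52
Target = 68 + 0.52 * 130
Target = 68 + 67.6 = 135.6 bpm

135.6 bpm


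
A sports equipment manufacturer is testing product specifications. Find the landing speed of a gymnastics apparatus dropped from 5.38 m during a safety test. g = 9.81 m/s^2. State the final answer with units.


v = sqrt(2 * g * h)
v = sqrt(2 * 9.81 * 5.38)
v = sqrt(105.5556) = 10.274 m/s

10.274 m/s


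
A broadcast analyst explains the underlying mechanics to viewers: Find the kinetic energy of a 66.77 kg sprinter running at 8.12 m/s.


KE = 0.5 * m * v^2
KE = 0.5 * 66.77 * 8.12^2
KE = 0.5 * 66.77 * 65.9344 = 2201.2199 J

2201.2199 J


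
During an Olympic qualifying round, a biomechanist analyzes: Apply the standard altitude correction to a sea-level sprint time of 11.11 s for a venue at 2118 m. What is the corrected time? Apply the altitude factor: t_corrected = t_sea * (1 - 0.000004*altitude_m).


Correction factor = 1 - 0.000004 * 2118 = 0.991528
t_corrected = t_sea * factor = 11.11 * 0.991528
t_corrected = 11.0159 s

11.0159 s


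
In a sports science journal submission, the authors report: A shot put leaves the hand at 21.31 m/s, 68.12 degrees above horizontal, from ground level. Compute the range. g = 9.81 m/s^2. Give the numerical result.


R = v^2 * sin(2*theta) / g
Convert angle to radians: theta = 68.12 deg = 1.1889 rad
sin(2*theta) = sin(2.3778) = 0.6916
R = 21.31^2 * 0.6916 / 9.81
R = 454.1161 * 0.6916 / 9.81 = 32.0168 m

32.0168 m


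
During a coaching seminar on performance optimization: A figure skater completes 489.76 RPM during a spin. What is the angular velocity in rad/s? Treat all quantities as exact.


omega = RPM * 2 * pi / 60
omega = 489.76 * 2 * 3.14159 / 60
omega = 3077.2528 / 60 = 51.2875 rad/s

51.2875 rad/s


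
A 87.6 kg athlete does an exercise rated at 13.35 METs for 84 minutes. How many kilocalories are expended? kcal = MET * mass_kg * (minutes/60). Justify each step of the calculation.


kcal = MET * mass * time_hr
Convert time: 84 min = 1.4 hr
kcal = 13.35 * 87.6 * 1.4
kcal = 1637.244 kcal

1637.244 kcal


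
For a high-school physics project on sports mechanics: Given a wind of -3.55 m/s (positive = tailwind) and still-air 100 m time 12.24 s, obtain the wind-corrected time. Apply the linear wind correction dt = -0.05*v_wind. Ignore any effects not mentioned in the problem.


dt = -0.05 * v_wind = -0.05 * -3.55 = 0.1775 s
t_corrected = t_still + dt = 12.24 + (0.1775)
t_corrected = 12.4175 s

12.4175 s


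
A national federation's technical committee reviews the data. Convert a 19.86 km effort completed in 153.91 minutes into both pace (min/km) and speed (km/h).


Pace = time / distance = 153.91 min / 19.86 km = 7.7497 min/km
Speed = distance / time_in_hours = 19.86 / 2.5652 hr
Speed = 7.7422 km/h

7.7497 min/km, 7.7422 km/h


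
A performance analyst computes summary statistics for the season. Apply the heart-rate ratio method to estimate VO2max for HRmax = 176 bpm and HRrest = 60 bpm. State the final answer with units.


VO2max = 15.3 * HRmax / HRrest
VO2max = 15.3 * 176 / 60
VO2max = 2692.8 / 60 = 44.88 mL/kg/min

44.88 mL/kg/min


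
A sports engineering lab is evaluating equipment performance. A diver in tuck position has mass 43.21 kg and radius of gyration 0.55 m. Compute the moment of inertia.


I = m * k^2
I = 43.21 * 0.55^2
I = 43.21 * 0.3025 = 13.071 kg*m^2

13.071 kg*m^2


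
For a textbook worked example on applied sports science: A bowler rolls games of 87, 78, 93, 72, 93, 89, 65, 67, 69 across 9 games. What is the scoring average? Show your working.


Average = sum / n
Sum = 713
Average = 713 / 9 = 79.2222

79.2222


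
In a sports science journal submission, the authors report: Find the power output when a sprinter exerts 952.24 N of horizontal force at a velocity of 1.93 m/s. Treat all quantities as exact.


P = F * v
P = 952.24 * 1.93
P = 1837.8232 W

1837.8232 W


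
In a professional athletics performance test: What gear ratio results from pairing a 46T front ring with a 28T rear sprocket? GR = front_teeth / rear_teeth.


GR = front_teeth / rear_teeth
GR = 46 / 28
GR = 1.6429

1.6429


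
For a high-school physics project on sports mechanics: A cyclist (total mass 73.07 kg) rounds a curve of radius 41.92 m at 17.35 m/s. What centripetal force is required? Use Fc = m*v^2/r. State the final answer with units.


Fc = m * v^2 / r
v^2 = 17.35^2 = 301.0225
Fc = 73.07 * 301.0225 / 41.92
Fc = 21995.7141 / 41.92 = 524.7069 N

524.7069 N


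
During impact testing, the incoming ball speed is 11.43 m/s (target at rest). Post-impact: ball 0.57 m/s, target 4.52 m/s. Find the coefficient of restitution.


e = (v2_after - v1_after) / (v1_before - v2_before)
Numerator = 4.52 - 0.57 = 3.95
Denominator = 11.43 - 0 = 11.43
e = 3.95 / 11.43 = 0.3456

0.3456


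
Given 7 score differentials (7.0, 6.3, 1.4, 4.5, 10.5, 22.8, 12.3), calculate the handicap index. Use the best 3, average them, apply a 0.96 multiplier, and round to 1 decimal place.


All differentials: 7.0, 6.3, 1.4, 4.5, 10.5, 22.8, 12.3
Sorted: 1.4, 4.5, 6.3, 7.0, 10.5, 12.3, 22.8
Best 3: 1.4, 4.5, 6.3
Average of best = 12.2 / 3 = 4.0667
Raw index = 4.0667 * 0.96 = 3.904
Handicap index = round(3.904, 1) = 3.9

3.9


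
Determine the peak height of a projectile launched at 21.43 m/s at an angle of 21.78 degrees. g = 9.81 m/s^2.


H = (v*sin(theta))^2 / (2*g)
vy = v*sin(theta) = 21.43 * sin(21.78 deg) = 7.9515 m/s
H = vy^2 / (2*g) = 63.2258 / (2*9.81)
H = 63.2258 / 19.62 = 3.2225 m

3.2225 m


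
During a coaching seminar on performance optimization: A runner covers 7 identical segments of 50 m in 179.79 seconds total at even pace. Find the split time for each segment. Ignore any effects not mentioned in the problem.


Split time = total_time / n_laps = 179.79 / 7
Split time = 25.6843 s per lap

25.6843 s


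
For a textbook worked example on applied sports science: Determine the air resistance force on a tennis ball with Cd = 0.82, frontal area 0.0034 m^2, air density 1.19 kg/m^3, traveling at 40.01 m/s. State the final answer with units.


Fd = 0.5 * Cd * rho * A * v^2
Fd = 0.5 * 0.82 * 1.19 * 0.0034 * 40.01^2
v^2 = 1600.8001
Fd = 0.5 * 0.82 * 1.19 * 0.0034 * 1600.8001 = 2.6555 N

2.6555 N


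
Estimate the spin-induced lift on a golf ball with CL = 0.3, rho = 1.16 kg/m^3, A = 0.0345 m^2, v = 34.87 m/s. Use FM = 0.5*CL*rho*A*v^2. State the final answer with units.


FM = 0.5 * CL * rho * A * v^2
FM = 0.5 * 0.3 * 1.16 * 0.0345 * 34.87^2
v^2 = 1215.9169
FM = 0.5 * 0.3 * 1.16 * 0.0345 * 1215.9169 = 7.2991 N

7.2991 N


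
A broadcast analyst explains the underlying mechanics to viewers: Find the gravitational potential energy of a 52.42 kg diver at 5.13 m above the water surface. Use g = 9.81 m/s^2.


PE = m * g * h
PE = 52.42 * 9.81 * 5.13
PE = 514.2402 * 5.13 = 2638.0522 J

2638.0522 J


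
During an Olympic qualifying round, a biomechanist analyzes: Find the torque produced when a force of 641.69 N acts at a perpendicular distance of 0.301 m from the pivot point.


tau = F * d
tau = 641.69 * 0.301
tau = 193.1487 N*m

193.1487 N*m


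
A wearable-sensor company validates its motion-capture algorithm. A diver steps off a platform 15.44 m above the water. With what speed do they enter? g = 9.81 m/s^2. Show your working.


v = sqrt(2 * g * h)
v = sqrt(2 * 9.81 * 15.44)
v = sqrt(302.9328) = 17.405 m/s

17.405 m/s


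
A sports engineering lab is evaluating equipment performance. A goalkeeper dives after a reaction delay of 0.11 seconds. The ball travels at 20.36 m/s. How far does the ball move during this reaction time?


d = v * t
d = 20.36 * 0.11
d = 2.2396 m

2.2396 m


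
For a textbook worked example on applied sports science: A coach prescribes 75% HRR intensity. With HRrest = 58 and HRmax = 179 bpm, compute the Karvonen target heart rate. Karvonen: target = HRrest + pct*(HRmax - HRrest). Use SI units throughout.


Target = HRrest + pct*(HRmax - HRrest)
Heart rate reserve = HRmax - HRrest = 179 - 58 = 121 bpm
Fraction = 75% = 0.75
Target = 58 + 0.75 * 121
Target = 58 + 90.75 = 148.75 bpm

148.75 bpm


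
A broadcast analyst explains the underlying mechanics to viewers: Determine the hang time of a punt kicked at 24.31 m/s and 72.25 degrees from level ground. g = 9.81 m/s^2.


T = 2*v*sin(theta)/g
sin(theta) = sin(72.25 deg) = 0.9524
T = 2*24.31*0.9524 / 9.81
T = 46.3055 / 9.81 = 4.7202 s

4.7202 s


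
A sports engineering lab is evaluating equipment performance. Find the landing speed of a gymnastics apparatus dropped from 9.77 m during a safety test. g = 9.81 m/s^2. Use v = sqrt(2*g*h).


v = sqrt(2 * g * h)
v = sqrt(2 * 9.81 * 9.77)
v = sqrt(191.6874) = 13.8451 m/s

13.8451 m/s


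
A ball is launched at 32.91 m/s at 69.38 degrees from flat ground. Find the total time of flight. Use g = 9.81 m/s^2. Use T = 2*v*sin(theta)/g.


T = 2*v*sin(theta)/g
sin(theta) = sin(69.38 deg) = 0.9359
T = 2*32.91*0.9359 / 9.81
T = 61.6034 / 9.81 = 6.2796 s

6.2796 s


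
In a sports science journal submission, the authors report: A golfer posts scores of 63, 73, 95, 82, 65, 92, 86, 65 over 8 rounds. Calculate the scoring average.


Average = sum / n
Sum = 621
Average = 621 / 8 = 77.625

77.625


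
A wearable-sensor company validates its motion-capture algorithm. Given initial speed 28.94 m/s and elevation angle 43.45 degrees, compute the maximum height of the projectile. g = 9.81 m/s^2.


H = (v*sin(theta))^2 / (2*g)
vy = v*sin(theta) = 28.94 * sin(43.45 deg) = 19.9027 m/s
H = vy^2 / (2*g) = 396.1157 / (2*9.81)
H = 396.1157 / 19.62 = 20.1894 m

20.1894 m


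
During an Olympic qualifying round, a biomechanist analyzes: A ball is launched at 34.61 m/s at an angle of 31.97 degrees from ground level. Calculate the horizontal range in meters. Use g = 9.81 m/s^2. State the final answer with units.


R = v^2 * sin(2*theta) / g
Convert angle to radians: theta = 31.97 deg = 0.558 rad
sin(2*theta) = sin(1.116) = 0.8983
R = 34.61^2 * 0.8983 / 9.81
R = 1197.8521 * 0.8983 / 9.81 = 109.6913 m

109.6913 m


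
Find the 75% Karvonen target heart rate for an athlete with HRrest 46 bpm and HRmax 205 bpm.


Target = HRrest + pct*(HRmax - HRrest)
Heart rate reserve = HRmax - HRrest = 205 - 46 = 159 bpm
Fraction = 75% = 0.75
Target = 46 + 0.75 * 159
Target = 46 + 119.25 = 165.25 bpm

165.25 bpm


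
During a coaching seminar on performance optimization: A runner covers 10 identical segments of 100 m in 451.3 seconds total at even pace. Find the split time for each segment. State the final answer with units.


Split time = total_time / n_laps = 451.3 / 10
Split time = 45.13 s per lap

45.13 s


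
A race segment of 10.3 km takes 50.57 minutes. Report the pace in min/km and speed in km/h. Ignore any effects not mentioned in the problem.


Pace = time / distance = 50.57 min / 10.3 km = 4.9097 min/km
Speed = distance / time_in_hours = 10.3 / 0.8428 hr
Speed = 12.2207 km/h

4.9097 min/km, 12.2207 km/h


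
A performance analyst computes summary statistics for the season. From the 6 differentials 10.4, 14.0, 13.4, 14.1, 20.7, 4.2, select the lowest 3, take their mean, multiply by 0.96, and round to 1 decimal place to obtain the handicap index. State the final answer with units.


All differentials: 10.4, 14.0, 13.4, 14.1, 20.7, 4.2
Sorted: 4.2, 10.4, 13.4, 14.0, 14.1, 20.7
Best 3: 4.2, 10.4, 13.4
Average of best = 28 / 3 = 9.3333
Raw index = 9.3333 * 0.96 = 8.96
Handicap index = round(8.96, 1) = 9.0

9.0


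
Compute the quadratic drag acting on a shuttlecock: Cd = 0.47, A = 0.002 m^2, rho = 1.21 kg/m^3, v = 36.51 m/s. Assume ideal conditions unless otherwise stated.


Fd = 0.5 * Cd * rho * A * v^2
Fd = 0.5 * 0.47 * 1.21 * 0.002 * 36.51^2
v^2 = 1332.9801
Fd = 0.5 * 0.47 * 1.21 * 0.002 * 1332.9801 = 0.7581 N

0.7581 N


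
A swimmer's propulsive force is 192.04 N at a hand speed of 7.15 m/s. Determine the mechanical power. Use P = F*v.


P = F * v
P = 192.04 * 7.15
P = 1373.086 W

1373.086 W


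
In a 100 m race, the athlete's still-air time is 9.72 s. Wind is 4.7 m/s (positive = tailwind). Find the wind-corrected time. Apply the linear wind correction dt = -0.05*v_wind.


dt = -0.05 * v_wind = -0.05 * 4.7 = -0.235 s
t_corrected = t_still + dt = 9.72 + (-0.235)
t_corrected = 9.485 s

9.485 s


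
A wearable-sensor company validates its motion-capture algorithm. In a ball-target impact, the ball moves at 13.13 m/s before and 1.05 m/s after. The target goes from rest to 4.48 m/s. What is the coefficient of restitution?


e = (v2_after - v1_after) / (v1_before - v2_before)
Numerator = 4.48 - 1.05 = 3.43
Denominator = 13.13 - 0 = 13.13
e = 3.43 / 13.13 = 0.2612

0.2612


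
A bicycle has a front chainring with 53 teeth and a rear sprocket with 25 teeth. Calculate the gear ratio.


GR = front_teeth / rear_teeth
GR = 53 / 25
GR = 2.12

2.12


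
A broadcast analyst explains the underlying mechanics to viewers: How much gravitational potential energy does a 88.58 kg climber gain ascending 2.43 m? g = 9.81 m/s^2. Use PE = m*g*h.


PE = m * g * h
PE = 88.58 * 9.81 * 2.43
PE = 868.9698 * 2.43 = 2111.5966 J

2111.5966 J


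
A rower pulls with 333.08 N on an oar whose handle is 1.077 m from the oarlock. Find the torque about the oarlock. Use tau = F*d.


tau = F * d
tau = 333.08 * 1.077
tau = 358.7272 N*m

358.7272 N*m


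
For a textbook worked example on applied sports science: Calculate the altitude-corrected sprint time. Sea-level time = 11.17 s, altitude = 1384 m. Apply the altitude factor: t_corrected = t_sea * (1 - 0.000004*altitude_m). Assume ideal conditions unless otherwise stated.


Correction factor = 1 - 0.000004 * 1384 = 0.994464
t_corrected = t_sea * factor = 11.17 * 0.994464
t_corrected = 11.1082 s

11.1082 s


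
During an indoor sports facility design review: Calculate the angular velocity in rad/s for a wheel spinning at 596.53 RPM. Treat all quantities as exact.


omega = RPM * 2 * pi / 60
omega = 596.53 * 2 * 3.14159 / 60
omega = 3748.1085 / 60 = 62.4685 rad/s

62.4685 rad/s


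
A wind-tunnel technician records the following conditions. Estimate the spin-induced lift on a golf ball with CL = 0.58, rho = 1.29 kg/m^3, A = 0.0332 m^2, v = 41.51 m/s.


FM = 0.5 * CL * rho * A * v^2
FM = 0.5 * 0.58 * 1.29 * 0.0332 * 41.51^2
v^2 = 1723.0801
FM = 0.5 * 0.58 * 1.29 * 0.0332 * 1723.0801 = 21.4009 N

21.4009 N


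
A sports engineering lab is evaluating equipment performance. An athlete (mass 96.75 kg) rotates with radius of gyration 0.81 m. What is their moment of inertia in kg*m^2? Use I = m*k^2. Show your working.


I = m * k^2
I = 96.75 * 0.81^2
I = 96.75 * 0.6561 = 63.4777 kg*m^2

63.4777 kg*m^2


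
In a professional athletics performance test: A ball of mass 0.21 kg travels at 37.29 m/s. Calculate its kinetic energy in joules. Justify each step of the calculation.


KE = 0.5 * m * v^2
KE = 0.5 * 0.21 * 37.29^2
KE = 0.5 * 0.21 * 1390.5441 = 146.0071 J

146.0071 J


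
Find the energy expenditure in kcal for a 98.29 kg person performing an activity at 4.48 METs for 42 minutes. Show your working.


kcal = MET * mass * time_hr
Convert time: 42 min = 0.7 hr
kcal = 4.48 * 98.29 * 0.7
kcal = 308.2374 kcal

308.2374 kcal


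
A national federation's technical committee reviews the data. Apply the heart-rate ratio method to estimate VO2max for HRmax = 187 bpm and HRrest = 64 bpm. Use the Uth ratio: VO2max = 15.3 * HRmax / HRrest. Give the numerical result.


VO2max = 15.3 * HRmax / HRrest
VO2max = 15.3 * 187 / 64
VO2max = 2861.1 / 64 = 44.7047 mL/kg/min

44.7047 mL/kg/min


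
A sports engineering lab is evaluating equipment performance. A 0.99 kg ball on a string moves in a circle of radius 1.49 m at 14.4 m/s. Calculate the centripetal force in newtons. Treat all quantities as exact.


Fc = m * v^2 / r
v^2 = 14.4^2 = 207.36
Fc = 0.99 * 207.36 / 1.49
Fc = 205.2864 / 1.49 = 137.7761 N

137.7761 N


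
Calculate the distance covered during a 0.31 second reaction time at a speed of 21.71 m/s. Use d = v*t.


d = v * t
d = 21.71 * 0.31
d = 6.7301 m

6.7301 m


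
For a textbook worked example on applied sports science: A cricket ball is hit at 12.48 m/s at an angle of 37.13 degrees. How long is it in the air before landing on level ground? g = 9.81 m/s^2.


T = 2*v*sin(theta)/g
sin(theta) = sin(37.13 deg) = 0.6036
T = 2*12.48*0.6036 / 9.81
T = 15.0665 / 9.81 = 1.5358 s

1.5358 s


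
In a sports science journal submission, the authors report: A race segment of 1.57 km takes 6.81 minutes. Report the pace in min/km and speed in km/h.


Pace = time / distance = 6.81 min / 1.57 km = 4.3376 min/km
Speed = distance / time_in_hours = 1.57 / 0.1135 hr
Speed = 13.8326 km/h

4.3376 min/km, 13.8326 km/h


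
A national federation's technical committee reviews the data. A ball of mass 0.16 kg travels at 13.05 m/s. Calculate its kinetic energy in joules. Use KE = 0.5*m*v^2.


KE = 0.5 * m * v^2
KE = 0.5 * 0.16 * 13.05^2
KE = 0.5 * 0.16 * 170.3025 = 13.6242 J

13.6242 J


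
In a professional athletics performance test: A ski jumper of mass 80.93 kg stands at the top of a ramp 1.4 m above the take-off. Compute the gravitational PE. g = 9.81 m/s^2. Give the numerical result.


PE = m * g * h
PE = 80.93 * 9.81 * 1.4
PE = 793.9233 * 1.4 = 1111.4926 J

1111.4926 J


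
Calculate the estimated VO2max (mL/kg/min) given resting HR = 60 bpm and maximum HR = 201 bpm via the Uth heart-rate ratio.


VO2max = 15.3 * HRmax / HRrest
VO2max = 15.3 * 201 / 60
VO2max = 3075.3 / 60 = 51.255 mL/kg/min

51.255 mL/kg/min


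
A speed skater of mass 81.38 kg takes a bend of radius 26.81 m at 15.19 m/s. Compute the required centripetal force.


Fc = m * v^2 / r
v^2 = 15.19^2 = 230.7361
Fc = 81.38 * 230.7361 / 26.81
Fc = 18777.3038 / 26.81 = 700.3843 N

700.3843 N


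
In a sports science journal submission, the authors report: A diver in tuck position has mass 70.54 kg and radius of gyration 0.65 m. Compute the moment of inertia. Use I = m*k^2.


I = m * k^2
I = 70.54 * 0.65^2
I = 70.54 * 0.4225 = 29.8032 kg*m^2

29.8032 kg*m^2


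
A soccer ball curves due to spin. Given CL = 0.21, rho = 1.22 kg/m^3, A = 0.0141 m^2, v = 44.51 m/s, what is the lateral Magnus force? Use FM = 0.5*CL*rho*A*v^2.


FM = 0.5 * CL * rho * A * v^2
FM = 0.5 * 0.21 * 1.22 * 0.0141 * 44.51^2
v^2 = 1981.1401
FM = 0.5 * 0.21 * 1.22 * 0.0141 * 1981.1401 = 3.5784 N

3.5784 N


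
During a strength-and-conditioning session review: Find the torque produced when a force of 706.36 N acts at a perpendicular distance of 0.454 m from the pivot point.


tau = F * d
tau = 706.36 * 0.454
tau = 320.6874 N*m

320.6874 N*m


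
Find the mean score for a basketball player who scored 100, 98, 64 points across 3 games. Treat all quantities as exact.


Average = sum / n
Sum = 262
Average = 262 / 3 = 87.3333

87.3333


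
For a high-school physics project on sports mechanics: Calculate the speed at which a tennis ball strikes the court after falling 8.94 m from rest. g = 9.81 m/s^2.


v = sqrt(2 * g * h)
v = sqrt(2 * 9.81 * 8.94)
v = sqrt(175.4028) = 13.244 m/s

13.244 m/s


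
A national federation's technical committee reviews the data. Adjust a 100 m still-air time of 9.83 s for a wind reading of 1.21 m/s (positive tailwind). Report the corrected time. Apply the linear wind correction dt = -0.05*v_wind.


dt = -0.05 * v_wind = -0.05 * 1.21 = -0.0605 s
t_corrected = t_still + dt = 9.83 + (-0.0605)
t_corrected = 9.7695 s

9.7695 s


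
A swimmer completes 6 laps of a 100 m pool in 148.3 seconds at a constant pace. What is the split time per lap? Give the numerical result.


Split time = total_time / n_laps = 148.3 / 6
Split time = 24.7167 s per lap

24.7167 s


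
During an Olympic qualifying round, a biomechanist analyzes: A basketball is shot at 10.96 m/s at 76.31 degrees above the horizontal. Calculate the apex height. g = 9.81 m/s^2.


H = (v*sin(theta))^2 / (2*g)
vy = v*sin(theta) = 10.96 * sin(76.31 deg) = 10.6486 m/s
H = vy^2 / (2*g) = 113.3933 / (2*9.81)
H = 113.3933 / 19.62 = 5.7795 m

5.7795 m


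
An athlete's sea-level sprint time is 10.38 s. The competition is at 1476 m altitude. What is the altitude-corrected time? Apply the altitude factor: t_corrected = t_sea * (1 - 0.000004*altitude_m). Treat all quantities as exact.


Correction factor = 1 - 0.000004 * 1476 = 0.994096
t_corrected = t_sea * factor = 10.38 * 0.994096
t_corrected = 10.3187 s

10.3187 s


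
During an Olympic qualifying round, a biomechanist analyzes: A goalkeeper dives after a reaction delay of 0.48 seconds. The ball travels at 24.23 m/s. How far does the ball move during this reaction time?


d = v * t
d = 24.23 * 0.48
d = 11.6304 m

11.6304 m


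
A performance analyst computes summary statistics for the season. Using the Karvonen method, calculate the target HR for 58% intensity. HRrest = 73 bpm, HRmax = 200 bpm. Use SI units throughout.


Target = HRrest + pct*(HRmax - HRrest)
Heart rate reserve = HRmax - HRrest = 200 - 73 = 127 bpm
Fraction = 58% = 0.58
Target = 73 + 0.58 * 127
Target = 73 + 73.66 = 146.66 bpm

146.66 bpm


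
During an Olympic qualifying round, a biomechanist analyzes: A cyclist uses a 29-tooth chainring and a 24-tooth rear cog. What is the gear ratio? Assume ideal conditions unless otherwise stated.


GR = front_teeth / rear_teeth
GR = 29 / 24
GR = 1.2083

1.2083


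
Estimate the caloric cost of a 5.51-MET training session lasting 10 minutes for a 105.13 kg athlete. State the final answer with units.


kcal = MET * mass * time_hr
Convert time: 10 min = 0.1667 hr
kcal = 5.51 * 105.13 * 0.1667
kcal = 96.5444 kcal

96.5444 kcal


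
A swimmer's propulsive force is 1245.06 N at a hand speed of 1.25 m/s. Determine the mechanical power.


P = F * v
P = 1245.06 * 1.25
P = 1556.325 W

1556.325 W


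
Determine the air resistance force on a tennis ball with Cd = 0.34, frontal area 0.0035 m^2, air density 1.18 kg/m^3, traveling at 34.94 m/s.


Fd = 0.5 * Cd * rho * A * v^2
Fd = 0.5 * 0.34 * 1.18 * 0.0035 * 34.94^2
v^2 = 1220.8036
Fd = 0.5 * 0.34 * 1.18 * 0.0035 * 1220.8036 = 0.8571 N

0.8571 N


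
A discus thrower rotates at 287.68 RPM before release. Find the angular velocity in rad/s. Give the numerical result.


omega = RPM * 2 * pi / 60
omega = 287.68 * 2 * 3.14159 / 60
omega = 1807.5467 / 60 = 30.1258 rad/s

30.1258 rad/s


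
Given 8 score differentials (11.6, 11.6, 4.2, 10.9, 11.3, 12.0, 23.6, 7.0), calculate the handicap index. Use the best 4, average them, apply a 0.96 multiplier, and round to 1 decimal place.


All differentials: 11.6, 11.6, 4.2, 10.9, 11.3, 12.0, 23.6, 7.0
Sorted: 4.2, 7.0, 10.9, 11.3, 11.6, 11.6, 12.0, 23.6
Best 4: 4.2, 7.0, 10.9, 11.3
Average of best = 33.4 / 4 = 8.35
Raw index = 8.35 * 0.96 = 8.016
Handicap index = round(8.016, 1) = 8.0

8.0


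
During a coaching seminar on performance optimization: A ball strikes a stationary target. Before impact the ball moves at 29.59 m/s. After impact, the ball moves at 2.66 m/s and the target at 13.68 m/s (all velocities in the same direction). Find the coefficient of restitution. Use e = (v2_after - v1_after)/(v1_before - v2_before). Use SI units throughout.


e = (v2_after - v1_after) / (v1_before - v2_before)
Numerator = 13.68 - 2.66 = 11.02
Denominator = 29.59 - 0 = 29.59
e = 11.02 / 29.59 = 0.3724

0.3724


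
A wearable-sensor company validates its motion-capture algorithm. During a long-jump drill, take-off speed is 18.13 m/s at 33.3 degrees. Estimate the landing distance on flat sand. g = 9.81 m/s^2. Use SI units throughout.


R = v^2 * sin(2*theta) / g
Convert angle to radians: theta = 33.3 deg = 0.5812 rad
sin(2*theta) = sin(1.1624) = 0.9178
R = 18.13^2 * 0.9178 / 9.81
R = 328.6969 * 0.9178 / 9.81 = 30.7506 m

30.7506 m


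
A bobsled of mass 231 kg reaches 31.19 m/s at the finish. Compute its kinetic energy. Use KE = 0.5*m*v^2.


KE = 0.5 * m * v^2
KE = 0.5 * 231 * 31.19^2
KE = 0.5 * 231 * 972.8161 = 112360.2596 J

112360.2596 J


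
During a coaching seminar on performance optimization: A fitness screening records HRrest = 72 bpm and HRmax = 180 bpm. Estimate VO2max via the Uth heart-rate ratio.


VO2max = 15.3 * HRmax / HRrest
VO2max = 15.3 * 180 / 72
VO2max = 2754 / 72 = 38.25 mL/kg/min

38.25 mL/kg/min


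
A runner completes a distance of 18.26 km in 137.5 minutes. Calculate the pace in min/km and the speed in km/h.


Pace = time / distance = 137.5 min / 18.26 km = 7.5301 min/km
Speed = distance / time_in_hours = 18.26 / 2.2917 hr
Speed = 7.968 km/h

7.5301 min/km, 7.968 km/h


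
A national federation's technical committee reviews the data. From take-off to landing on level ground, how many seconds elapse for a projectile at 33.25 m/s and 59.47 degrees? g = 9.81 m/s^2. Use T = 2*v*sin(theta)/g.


T = 2*v*sin(theta)/g
sin(theta) = sin(59.47 deg) = 0.8614
T = 2*33.25*0.8614 / 9.81
T = 57.2807 / 9.81 = 5.839 s

5.839 s


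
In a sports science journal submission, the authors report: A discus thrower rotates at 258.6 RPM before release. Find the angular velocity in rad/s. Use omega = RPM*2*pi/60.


omega = RPM * 2 * pi / 60
omega = 258.6 * 2 * 3.14159 / 60
omega = 1624.8317 / 60 = 27.0805 rad/s

27.0805 rad/s


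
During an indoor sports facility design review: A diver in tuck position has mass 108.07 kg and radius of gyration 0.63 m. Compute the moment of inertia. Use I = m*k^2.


I = m * k^2
I = 108.07 * 0.63^2
I = 108.07 * 0.3969 = 42.893 kg*m^2

42.893 kg*m^2


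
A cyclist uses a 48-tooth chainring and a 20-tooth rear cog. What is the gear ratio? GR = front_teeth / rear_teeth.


GR = front_teeth / rear_teeth
GR = 48 / 20
GR = 2.4

2.4


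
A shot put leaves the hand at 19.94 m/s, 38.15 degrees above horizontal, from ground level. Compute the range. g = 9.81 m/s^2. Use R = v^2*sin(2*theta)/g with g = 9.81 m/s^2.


R = v^2 * sin(2*theta) / g
Convert angle to radians: theta = 38.15 deg = 0.6658 rad
sin(2*theta) = sin(1.3317) = 0.9715
R = 19.94^2 * 0.9715 / 9.81
R = 397.6036 * 0.9715 / 9.81 = 39.3773 m

39.3773 m
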